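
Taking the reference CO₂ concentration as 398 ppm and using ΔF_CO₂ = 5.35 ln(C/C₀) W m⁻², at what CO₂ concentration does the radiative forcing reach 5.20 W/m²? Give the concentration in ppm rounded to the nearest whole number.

Set 5.35 ln(C/398) = 5.20, so ln(C/398) = 5.20/5.35 = 0.97196.
Then C/398 = e^0.97196 = 2.64312, giving C = 398 × 2.64312 = 1051.96 ppm.

C ≈ 1052 ppm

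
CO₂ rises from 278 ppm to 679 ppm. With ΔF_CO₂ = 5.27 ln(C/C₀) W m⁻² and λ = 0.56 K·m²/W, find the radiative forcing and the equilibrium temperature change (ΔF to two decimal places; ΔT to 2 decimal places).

ΔF = 4.71 W/m²; ΔT = 2.64 K

CO₂: 5.27 × ln(679/278) = 5.27 × ln(2.44245) = 5.27 × 0.89300 = 4.7061 W/m².
ΔT = λ ΔF = 0.56 × 4.71 = 2.6376 K.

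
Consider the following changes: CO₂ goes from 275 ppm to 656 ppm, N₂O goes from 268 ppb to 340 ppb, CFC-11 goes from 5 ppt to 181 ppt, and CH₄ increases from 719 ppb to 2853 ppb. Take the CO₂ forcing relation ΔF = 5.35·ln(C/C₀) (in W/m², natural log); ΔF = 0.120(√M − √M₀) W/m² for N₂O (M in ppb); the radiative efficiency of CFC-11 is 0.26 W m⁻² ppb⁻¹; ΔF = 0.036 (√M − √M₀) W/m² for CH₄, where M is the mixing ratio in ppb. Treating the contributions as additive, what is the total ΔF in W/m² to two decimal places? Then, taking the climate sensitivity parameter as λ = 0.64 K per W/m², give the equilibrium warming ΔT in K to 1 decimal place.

ΔF = 5.90 W/m²; ΔT = 3.8 K

CO₂: 5.35 × ln(656/275) = 5.35 × ln(2.38545) = 5.35 × 0.86939 = 4.6512 W/m².
N₂O: 0.120 × (√340 − √268) = 0.120 × (18.4391 − 16.3707) = 0.120 × 2.0684 = 0.2482 W/m².
CFC-11: Δ = 181 − 5 = 176 ppt = 0.176 ppb; ΔF = 0.26 × 0.176 = 0.0458 W/m².
CH₄: 0.036 × (√2853 − √719) = 0.036 × (53.4135 − 26.8142) = 0.036 × 26.5993 = 0.9576 W/m².
Total ΔF = 4.6512 + 0.2482 + 0.0458 + 0.9576 = 5.9028 W/m².
ΔT = λ ΔF = 0.64 × 5.90 = 3.7760 K.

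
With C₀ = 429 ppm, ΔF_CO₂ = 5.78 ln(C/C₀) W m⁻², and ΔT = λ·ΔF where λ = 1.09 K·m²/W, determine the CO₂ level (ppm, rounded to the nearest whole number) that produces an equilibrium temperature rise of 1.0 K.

C ≈ 503 ppm

Required forcing: ΔF = ΔT/λ = 1.0/1.09 = 0.9174 W/m².
Then ln(C/429) = ΔF/5.78 = 0.9174/5.78 = 0.15872.
So C = 429 × e^0.15872 = 429 × 1.17201 = 502.79 ppm.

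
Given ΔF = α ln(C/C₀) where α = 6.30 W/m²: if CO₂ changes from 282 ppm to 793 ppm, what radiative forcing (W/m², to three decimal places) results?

CO₂ absorption bands are partially saturated, so forcing scales with the logarithm of the concentration ratio.
CO₂: 6.30 × ln(793/282) = 6.30 × ln(2.81206) = 6.30 × 1.03392 = 6.5137 W/m².

ΔF = 6.514 W/m²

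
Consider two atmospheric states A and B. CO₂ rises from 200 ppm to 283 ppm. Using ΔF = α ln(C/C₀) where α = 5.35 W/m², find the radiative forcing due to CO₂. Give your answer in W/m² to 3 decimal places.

CO₂: 5.35 × ln(283/200) = 5.35 × ln(1.41500) = 5.35 × 0.34713 = 1.8571 W/m².

ΔF = 1.857 W/m²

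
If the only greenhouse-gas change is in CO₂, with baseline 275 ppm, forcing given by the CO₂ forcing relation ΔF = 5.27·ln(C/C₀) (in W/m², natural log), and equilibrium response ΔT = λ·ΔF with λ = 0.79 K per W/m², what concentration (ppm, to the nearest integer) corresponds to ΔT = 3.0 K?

Required forcing: ΔF = ΔT/λ = 3.0/0.79 = 3.7975 W/m².
Then ln(C/275) = ΔF/5.27 = 3.7975/5.27 = 0.72059.
So C = 275 × e^0.72059 = 275 × 2.05565 = 565.30 ppm.

C ≈ 565 ppm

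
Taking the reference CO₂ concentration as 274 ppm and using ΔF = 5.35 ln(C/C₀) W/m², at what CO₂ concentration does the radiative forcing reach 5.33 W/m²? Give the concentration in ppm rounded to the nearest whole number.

Set 5.35 ln(C/274) = 5.33, so ln(C/274) = 5.33/5.35 = 0.99626.
Then C/274 = e^0.99626 = 2.70813, giving C = 274 × 2.70813 = 742.03 ppm.

C ≈ 742 ppm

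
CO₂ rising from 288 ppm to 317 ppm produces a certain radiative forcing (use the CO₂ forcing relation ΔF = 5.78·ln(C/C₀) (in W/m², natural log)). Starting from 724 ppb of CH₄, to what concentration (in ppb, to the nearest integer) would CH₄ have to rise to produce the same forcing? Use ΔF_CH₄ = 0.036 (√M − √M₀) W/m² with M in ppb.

CO₂ forcing: 5.78 × ln(317/288) = 5.78 × 0.095941 = 0.55454 W/m².
Set 0.036(√M − √724) = 0.55454: √M = 0.55454/0.036 + √724 = 15.4039 + 26.9072 = 42.3111.
M = (42.3111)² = 1790.23 ppb.

M ≈ 1790 ppb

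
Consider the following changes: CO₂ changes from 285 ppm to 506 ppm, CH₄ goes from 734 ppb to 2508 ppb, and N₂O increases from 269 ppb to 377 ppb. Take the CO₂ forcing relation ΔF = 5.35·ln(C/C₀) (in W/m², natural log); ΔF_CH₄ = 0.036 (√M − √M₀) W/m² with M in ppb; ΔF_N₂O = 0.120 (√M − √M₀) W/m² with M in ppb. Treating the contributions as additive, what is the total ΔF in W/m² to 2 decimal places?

CO₂: 5.35 × ln(506/285) = 5.35 × ln(1.77544) = 5.35 × 0.57405 = 3.0712 W/m².
CH₄: 0.036 × (√2508 − √734) = 0.036 × (50.0799 − 27.0924) = 0.036 × 22.9875 = 0.8276 W/m².
N₂O: 0.120 × (√377 − √269) = 0.120 × (19.4165 − 16.4012) = 0.120 × 3.0153 = 0.3618 W/m².
Total ΔF = 3.0712 + 0.8276 + 0.3618 = 4.2606 W/m².

ΔF = 4.26 W/m²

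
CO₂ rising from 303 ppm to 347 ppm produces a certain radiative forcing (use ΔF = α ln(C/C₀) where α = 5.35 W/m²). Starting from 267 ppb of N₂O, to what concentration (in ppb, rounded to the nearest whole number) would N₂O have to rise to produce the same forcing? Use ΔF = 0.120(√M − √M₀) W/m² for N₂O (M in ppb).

M ≈ 501 ppb

CO₂ forcing: 5.35 × ln(347/303) = 5.35 × 0.135592 = 0.72542 W/m².
Set 0.120(√M − √267) = 0.72542: √M = 0.72542/0.120 + √267 = 6.0452 + 16.3401 = 22.3853.
M = (22.3853)² = 501.10 ppb.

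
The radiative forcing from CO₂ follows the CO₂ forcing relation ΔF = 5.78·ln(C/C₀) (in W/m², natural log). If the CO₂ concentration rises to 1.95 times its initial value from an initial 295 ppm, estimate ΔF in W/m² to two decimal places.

ΔF = 5.78 × ln(1.95) = 5.78 × 0.66783 = 3.8601 W/m².

ΔF = 3.86 W/m²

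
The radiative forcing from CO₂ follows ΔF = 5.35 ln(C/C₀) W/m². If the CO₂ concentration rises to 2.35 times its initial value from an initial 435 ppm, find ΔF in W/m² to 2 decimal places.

ΔF = 4.57 W/m²

Because the forcing depends only on the ratio C/C₀, the initial concentration does not enter.
ΔF = 5.35 × ln(2.35) = 5.35 × 0.85442 = 4.5711 W/m².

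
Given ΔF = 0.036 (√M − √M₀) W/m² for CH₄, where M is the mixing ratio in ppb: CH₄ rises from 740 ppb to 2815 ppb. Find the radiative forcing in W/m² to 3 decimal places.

ΔF = 0.931 W/m²

CH₄: 0.036 × (√2815 − √740) = 0.036 × (53.0566 − 27.2029) = 0.036 × 25.8537 = 0.9307 W/m².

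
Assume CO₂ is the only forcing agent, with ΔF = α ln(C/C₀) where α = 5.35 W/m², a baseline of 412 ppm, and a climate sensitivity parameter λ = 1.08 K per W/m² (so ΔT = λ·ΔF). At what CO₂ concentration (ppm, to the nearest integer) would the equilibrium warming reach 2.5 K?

C ≈ 635 ppm

Required forcing: ΔF = ΔT/λ = 2.5/1.08 = 2.3148 W/m².
Then ln(C/412) = ΔF/5.35 = 2.3148/5.35 = 0.43267.
So C = 412 × e^0.43267 = 412 × 1.54137 = 635.04 ppm.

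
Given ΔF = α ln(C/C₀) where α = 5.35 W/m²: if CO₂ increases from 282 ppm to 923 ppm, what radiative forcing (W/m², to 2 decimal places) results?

CO₂ absorption bands are partially saturated, so forcing scales with the logarithm of the concentration ratio.
CO₂: 5.35 × ln(923/282) = 5.35 × ln(3.27305) = 5.35 × 1.18572 = 6.3436 W/m².

ΔF = 6.34 W/m²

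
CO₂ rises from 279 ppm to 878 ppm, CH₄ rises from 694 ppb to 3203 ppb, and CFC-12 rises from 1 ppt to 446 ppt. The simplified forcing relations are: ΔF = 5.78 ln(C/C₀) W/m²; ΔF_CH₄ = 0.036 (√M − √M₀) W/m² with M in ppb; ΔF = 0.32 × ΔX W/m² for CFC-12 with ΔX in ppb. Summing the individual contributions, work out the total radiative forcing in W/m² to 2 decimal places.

CO₂: 5.78 × ln(878/279) = 5.78 × ln(3.14695) = 5.78 × 1.14643 = 6.6264 W/m².
CH₄: 0.036 × (√3203 − √694) = 0.036 × (56.5951 − 26.3439) = 0.036 × 30.2512 = 1.0890 W/m².
CFC-12: Δ = 446 − 1 = 445 ppt = 0.445 ppb; ΔF = 0.32 × 0.445 = 0.1424 W/m².
Total ΔF = 6.6264 + 1.0890 + 0.1424 = 7.8578 W/m².

ΔF = 7.86 W/m²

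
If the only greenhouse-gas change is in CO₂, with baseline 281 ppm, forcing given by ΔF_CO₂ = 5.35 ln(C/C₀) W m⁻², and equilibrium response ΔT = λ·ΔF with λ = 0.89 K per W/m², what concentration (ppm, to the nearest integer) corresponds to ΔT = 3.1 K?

C ≈ 539 ppm

Required forcing: ΔF = ΔT/λ = 3.1/0.89 = 3.4831 W/m².
Then ln(C/281) = ΔF/5.35 = 3.4831/5.35 = 0.65105.
So C = 281 × e^0.65105 = 281 × 1.91755 = 538.83 ppm.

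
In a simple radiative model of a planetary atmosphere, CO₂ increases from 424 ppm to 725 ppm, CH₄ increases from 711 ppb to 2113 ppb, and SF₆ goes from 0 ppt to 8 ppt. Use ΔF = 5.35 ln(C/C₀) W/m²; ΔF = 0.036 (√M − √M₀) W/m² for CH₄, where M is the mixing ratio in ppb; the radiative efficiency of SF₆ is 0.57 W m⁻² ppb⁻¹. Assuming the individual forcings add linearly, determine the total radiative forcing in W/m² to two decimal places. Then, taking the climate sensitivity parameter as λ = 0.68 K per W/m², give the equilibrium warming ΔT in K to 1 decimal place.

ΔF = 3.57 W/m²; ΔT = 2.4 K

CO₂: 5.35 × ln(725/424) = 5.35 × ln(1.70991) = 5.35 × 0.53644 = 2.8700 W/m².
CH₄: 0.036 × (√2113 − √711) = 0.036 × (45.9674 − 26.6646) = 0.036 × 19.3028 = 0.6949 W/m².
SF₆: Δ = 8 − 0 = 8 ppt = 0.008 ppb; ΔF = 0.57 × 0.008 = 0.0046 W/m².
Total ΔF = 2.8700 + 0.6949 + 0.0046 = 3.5695 W/m².
ΔT = λ ΔF = 0.68 × 3.57 = 2.4276 K.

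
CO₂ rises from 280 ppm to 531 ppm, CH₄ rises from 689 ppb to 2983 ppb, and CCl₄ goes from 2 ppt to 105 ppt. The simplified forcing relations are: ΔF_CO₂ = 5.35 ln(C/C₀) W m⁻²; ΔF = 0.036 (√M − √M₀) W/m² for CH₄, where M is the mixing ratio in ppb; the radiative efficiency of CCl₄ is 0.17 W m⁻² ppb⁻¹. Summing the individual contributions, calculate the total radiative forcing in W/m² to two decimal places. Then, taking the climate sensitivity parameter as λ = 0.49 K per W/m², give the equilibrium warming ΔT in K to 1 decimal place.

CO₂: 5.35 × ln(531/280) = 5.35 × ln(1.89643) = 5.35 × 0.63997 = 3.4238 W/m².
CH₄: 0.036 × (√2983 − √689) = 0.036 × (54.6168 − 26.2488) = 0.036 × 28.3680 = 1.0212 W/m².
CCl₄: Δ = 105 − 2 = 103 ppt = 0.103 ppb; ΔF = 0.17 × 0.103 = 0.0175 W/m².
Total ΔF = 3.4238 + 1.0212 + 0.0175 = 4.4625 W/m².
ΔT = λ ΔF = 0.49 × 4.46 = 2.1854 K.

ΔF = 4.46 W/m²; ΔT = 2.2 K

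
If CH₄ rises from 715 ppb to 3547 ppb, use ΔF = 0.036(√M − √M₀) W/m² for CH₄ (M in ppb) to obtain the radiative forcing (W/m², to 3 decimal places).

CH₄: 0.036 × (√3547 − √715) = 0.036 × (59.5567 − 26.7395) = 0.036 × 32.8172 = 1.1814 W/m².

ΔF = 1.181 W/m²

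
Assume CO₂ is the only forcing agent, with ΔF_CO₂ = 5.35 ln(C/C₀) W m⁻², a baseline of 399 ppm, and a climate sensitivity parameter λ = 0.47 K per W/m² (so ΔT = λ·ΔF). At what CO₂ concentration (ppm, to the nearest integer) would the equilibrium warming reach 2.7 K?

Required forcing: ΔF = ΔT/λ = 2.7/0.47 = 5.7447 W/m².
Then ln(C/399) = ΔF/5.35 = 5.7447/5.35 = 1.07378.
So C = 399 × e^1.07378 = 399 × 2.92642 = 1167.64 ppm.

C ≈ 1168 ppm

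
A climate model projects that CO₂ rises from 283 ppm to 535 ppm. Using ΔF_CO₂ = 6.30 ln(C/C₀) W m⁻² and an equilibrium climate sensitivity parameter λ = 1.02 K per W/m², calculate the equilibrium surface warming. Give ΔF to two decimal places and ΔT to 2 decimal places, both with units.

CO₂: 6.30 × ln(535/283) = 6.30 × ln(1.89046) = 6.30 × 0.63682 = 4.0120 W/m².
ΔT = λ ΔF = 1.02 × 4.01 = 4.0902 K.

ΔF = 4.01 W/m²; ΔT = 4.09 K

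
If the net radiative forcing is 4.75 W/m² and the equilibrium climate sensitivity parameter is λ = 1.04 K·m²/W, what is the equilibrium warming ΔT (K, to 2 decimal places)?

ΔT = 4.94 K

ΔT = λ ΔF = 1.04 × 4.75 = 4.9400 K.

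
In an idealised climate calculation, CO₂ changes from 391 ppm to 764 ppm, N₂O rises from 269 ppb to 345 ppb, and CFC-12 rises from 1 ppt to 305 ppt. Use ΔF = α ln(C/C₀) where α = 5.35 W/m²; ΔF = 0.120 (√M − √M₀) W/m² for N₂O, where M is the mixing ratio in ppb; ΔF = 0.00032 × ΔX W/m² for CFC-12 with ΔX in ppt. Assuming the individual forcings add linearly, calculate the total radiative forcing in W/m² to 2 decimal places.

CO₂: 5.35 × ln(764/391) = 5.35 × ln(1.95396) = 5.35 × 0.66986 = 3.5838 W/m².
N₂O: 0.120 × (√345 − √269) = 0.120 × (18.5742 − 16.4012) = 0.120 × 2.1730 = 0.2608 W/m².
CFC-12: ΔF = 0.00032 × (305 − 1) = 0.00032 × 304 = 0.0973 W/m².
Total ΔF = 3.5838 + 0.2608 + 0.0973 = 3.9419 W/m².

ΔF = 3.94 W/m²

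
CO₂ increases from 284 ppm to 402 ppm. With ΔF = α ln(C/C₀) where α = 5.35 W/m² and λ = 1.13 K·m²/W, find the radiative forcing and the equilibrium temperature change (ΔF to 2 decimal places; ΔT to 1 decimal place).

CO₂: 5.35 × ln(402/284) = 5.35 × ln(1.41549) = 5.35 × 0.34748 = 1.8590 W/m².
ΔT = λ ΔF = 1.13 × 1.86 = 2.1018 K.

ΔF = 1.86 W/m²; ΔT = 2.1 K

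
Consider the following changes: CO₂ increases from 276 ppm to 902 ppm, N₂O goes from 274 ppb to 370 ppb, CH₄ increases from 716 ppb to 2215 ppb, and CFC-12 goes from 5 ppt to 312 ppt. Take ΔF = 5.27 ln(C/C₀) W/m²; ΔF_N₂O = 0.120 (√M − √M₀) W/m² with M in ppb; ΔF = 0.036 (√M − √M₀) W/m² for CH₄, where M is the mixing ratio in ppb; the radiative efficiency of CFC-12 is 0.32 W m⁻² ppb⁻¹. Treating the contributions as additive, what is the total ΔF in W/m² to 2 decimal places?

CO₂: 5.27 × ln(902/276) = 5.27 × ln(3.26812) = 5.27 × 1.18421 = 6.2408 W/m².
N₂O: 0.120 × (√370 − √274) = 0.120 × (19.2354 − 16.5529) = 0.120 × 2.6825 = 0.3219 W/m².
CH₄: 0.036 × (√2215 − √716) = 0.036 × (47.0638 − 26.7582) = 0.036 × 20.3056 = 0.7310 W/m².
CFC-12: Δ = 312 − 5 = 307 ppt = 0.307 ppb; ΔF = 0.32 × 0.307 = 0.0982 W/m².
Total ΔF = 6.2408 + 0.3219 + 0.7310 + 0.0982 = 7.3919 W/m².

ΔF = 7.39 W/m²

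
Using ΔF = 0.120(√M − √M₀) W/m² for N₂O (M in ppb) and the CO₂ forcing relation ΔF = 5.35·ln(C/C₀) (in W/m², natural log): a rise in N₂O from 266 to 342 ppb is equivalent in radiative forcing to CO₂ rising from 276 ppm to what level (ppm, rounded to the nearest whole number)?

N₂O forcing: 0.120 × (√342 − √266) = 0.120 × (18.4932 − 16.3095) = 0.120 × 2.1837 = 0.26204 W/m².
Set 5.35 ln(C/276) = 0.26204: ln(C/276) = 0.26204/5.35 = 0.04898, so C = 276 × e^0.04898 = 276 × 1.05020 = 289.86 ppm.

C ≈ 290 ppm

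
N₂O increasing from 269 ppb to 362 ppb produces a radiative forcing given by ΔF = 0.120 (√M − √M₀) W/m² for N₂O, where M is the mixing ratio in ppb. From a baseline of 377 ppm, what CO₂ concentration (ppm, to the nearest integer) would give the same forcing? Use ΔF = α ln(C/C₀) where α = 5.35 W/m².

C ≈ 400 ppm

N₂O forcing: 0.120 × (√362 − √269) = 0.120 × (19.0263 − 16.4012) = 0.120 × 2.6251 = 0.31501 W/m².
Set 5.35 ln(C/377) = 0.31501: ln(C/377) = 0.31501/5.35 = 0.05888, so C = 377 × e^0.05888 = 377 × 1.06065 = 399.87 ppm.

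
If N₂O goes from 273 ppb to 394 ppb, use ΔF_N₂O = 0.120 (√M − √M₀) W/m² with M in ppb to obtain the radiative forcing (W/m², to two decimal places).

ΔF = 0.40 W/m²

N₂O: 0.120 × (√394 − √273) = 0.120 × (19.8494 − 16.5227) = 0.120 × 3.3267 = 0.3992 W/m².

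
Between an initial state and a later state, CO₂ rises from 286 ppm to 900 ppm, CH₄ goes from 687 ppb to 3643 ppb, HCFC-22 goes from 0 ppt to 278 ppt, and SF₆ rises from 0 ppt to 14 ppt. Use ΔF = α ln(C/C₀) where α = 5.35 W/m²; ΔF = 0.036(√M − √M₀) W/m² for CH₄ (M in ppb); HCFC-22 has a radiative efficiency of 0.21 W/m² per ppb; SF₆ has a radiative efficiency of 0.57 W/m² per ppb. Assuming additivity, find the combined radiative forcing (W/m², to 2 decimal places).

CO₂: 5.35 × ln(900/286) = 5.35 × ln(3.14685) = 5.35 × 1.14640 = 6.1332 W/m².
CH₄: 0.036 × (√3643 − √687) = 0.036 × (60.3573 − 26.2107) = 0.036 × 34.1466 = 1.2293 W/m².
HCFC-22: Δ = 278 − 0 = 278 ppt = 0.278 ppb; ΔF = 0.21 × 0.278 = 0.0584 W/m².
SF₆: Δ = 14 − 0 = 14 ppt = 0.014 ppb; ΔF = 0.57 × 0.014 = 0.0080 W/m².
Total ΔF = 6.1332 + 1.2293 + 0.0584 + 0.0080 = 7.4289 W/m².

ΔF = 7.43 W/m²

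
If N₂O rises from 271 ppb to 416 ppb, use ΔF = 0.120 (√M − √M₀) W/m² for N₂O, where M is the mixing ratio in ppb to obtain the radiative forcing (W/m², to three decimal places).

N₂O: 0.120 × (√416 − √271) = 0.120 × (20.3961 − 16.4621) = 0.120 × 3.9340 = 0.4721 W/m².

ΔF = 0.472 W/m²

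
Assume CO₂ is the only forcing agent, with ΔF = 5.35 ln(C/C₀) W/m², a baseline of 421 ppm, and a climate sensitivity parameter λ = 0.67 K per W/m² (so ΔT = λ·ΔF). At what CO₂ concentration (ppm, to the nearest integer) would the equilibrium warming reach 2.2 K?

C ≈ 778 ppm

Required forcing: ΔF = ΔT/λ = 2.2/0.67 = 3.2836 W/m².
Then ln(C/421) = ΔF/5.35 = 3.2836/5.35 = 0.61376.
So C = 421 × e^0.61376 = 421 × 1.84736 = 777.74 ppm.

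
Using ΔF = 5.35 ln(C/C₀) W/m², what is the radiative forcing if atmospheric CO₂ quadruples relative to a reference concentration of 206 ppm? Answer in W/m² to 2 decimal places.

Because the forcing depends only on the ratio C/C₀, the initial concentration does not enter.
ΔF = 5.35 × ln(4) = 5.35 × 1.38629 = 7.4167 W/m².

ΔF = 7.42 W/m²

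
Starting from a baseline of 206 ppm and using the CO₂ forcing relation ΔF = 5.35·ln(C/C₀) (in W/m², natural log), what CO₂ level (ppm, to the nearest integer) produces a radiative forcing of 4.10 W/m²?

C ≈ 443 ppm

Set 5.35 ln(C/206) = 4.10, so ln(C/206) = 4.10/5.35 = 0.76636.
Then C/206 = e^0.76636 = 2.15192, giving C = 206 × 2.15192 = 443.30 ppm.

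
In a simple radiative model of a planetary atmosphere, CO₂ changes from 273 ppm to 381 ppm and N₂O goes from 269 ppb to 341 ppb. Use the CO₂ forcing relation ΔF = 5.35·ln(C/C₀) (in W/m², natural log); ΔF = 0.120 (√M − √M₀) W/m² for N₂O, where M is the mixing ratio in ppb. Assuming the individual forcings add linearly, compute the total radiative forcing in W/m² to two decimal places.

CO₂: 5.35 × ln(381/273) = 5.35 × ln(1.39560) = 5.35 × 0.33332 = 1.7833 W/m².
N₂O: 0.120 × (√341 − √269) = 0.120 × (18.4662 − 16.4012) = 0.120 × 2.0650 = 0.2478 W/m².
Total ΔF = 1.7833 + 0.2478 = 2.0311 W/m².

ΔF = 2.03 W/m²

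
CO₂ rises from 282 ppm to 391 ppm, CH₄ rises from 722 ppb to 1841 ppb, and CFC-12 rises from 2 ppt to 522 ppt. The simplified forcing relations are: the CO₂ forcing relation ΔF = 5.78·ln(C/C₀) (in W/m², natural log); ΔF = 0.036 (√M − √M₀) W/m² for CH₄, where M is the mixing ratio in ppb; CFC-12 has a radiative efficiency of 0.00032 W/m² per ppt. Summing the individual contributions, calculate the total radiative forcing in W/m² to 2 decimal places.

ΔF = 2.63 W/m²

CO₂: 5.78 × ln(391/282) = 5.78 × ln(1.38652) = 5.78 × 0.32680 = 1.8889 W/m².
CH₄: 0.036 × (√1841 − √722) = 0.036 × (42.9069 − 26.8701) = 0.036 × 16.0368 = 0.5773 W/m².
CFC-12: ΔF = 0.00032 × (522 − 2) = 0.00032 × 520 = 0.1664 W/m².
Total ΔF = 1.8889 + 0.5773 + 0.1664 = 2.6326 W/m².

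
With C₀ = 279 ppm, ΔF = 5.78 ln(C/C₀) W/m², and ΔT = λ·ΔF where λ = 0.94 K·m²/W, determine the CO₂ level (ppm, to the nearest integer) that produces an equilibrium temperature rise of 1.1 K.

C ≈ 342 ppm

Required forcing: ΔF = ΔT/λ = 1.1/0.94 = 1.1702 W/m².
Then ln(C/279) = ΔF/5.78 = 1.1702/5.78 = 0.20246.
So C = 279 × e^0.20246 = 279 × 1.22441 = 341.61 ppm.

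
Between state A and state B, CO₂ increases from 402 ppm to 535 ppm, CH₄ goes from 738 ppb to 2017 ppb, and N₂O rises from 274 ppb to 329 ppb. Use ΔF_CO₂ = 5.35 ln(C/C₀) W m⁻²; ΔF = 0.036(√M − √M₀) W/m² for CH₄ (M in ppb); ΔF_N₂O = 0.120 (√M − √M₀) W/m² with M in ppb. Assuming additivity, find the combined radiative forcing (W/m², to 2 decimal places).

ΔF = 2.36 W/m²

CO₂: 5.35 × ln(535/402) = 5.35 × ln(1.33085) = 5.35 × 0.28582 = 1.5291 W/m².
CH₄: 0.036 × (√2017 − √738) = 0.036 × (44.9110 − 27.1662) = 0.036 × 17.7448 = 0.6388 W/m².
N₂O: 0.120 × (√329 − √274) = 0.120 × (18.1384 − 16.5529) = 0.120 × 1.5855 = 0.1903 W/m².
Total ΔF = 1.5291 + 0.6388 + 0.1903 = 2.3582 W/m².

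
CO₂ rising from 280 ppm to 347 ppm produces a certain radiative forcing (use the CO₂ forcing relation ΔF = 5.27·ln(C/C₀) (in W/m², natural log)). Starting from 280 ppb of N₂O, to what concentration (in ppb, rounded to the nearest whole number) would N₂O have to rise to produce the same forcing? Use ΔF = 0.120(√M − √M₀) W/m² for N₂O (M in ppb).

M ≈ 684 ppb

CO₂ forcing: 5.27 × ln(347/280) = 5.27 × 0.214535 = 1.13060 W/m².
Set 0.120(√M − √280) = 1.13060: √M = 1.13060/0.120 + √280 = 9.4217 + 16.7332 = 26.1549.
M = (26.1549)² = 684.08 ppb.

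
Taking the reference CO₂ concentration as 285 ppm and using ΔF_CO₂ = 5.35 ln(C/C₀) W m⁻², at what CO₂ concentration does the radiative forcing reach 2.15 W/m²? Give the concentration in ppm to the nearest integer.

C ≈ 426 ppm

Set 5.35 ln(C/285) = 2.15, so ln(C/285) = 2.15/5.35 = 0.40187.
Then C/285 = e^0.40187 = 1.49462, giving C = 285 × 1.49462 = 425.97 ppm.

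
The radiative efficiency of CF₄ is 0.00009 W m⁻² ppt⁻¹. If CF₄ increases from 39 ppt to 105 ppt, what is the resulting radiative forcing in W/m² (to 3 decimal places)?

ΔF = 0.006 W/m²

CF₄: ΔF = 0.00009 × (105 − 39) = 0.00009 × 66 = 0.0059 W/m².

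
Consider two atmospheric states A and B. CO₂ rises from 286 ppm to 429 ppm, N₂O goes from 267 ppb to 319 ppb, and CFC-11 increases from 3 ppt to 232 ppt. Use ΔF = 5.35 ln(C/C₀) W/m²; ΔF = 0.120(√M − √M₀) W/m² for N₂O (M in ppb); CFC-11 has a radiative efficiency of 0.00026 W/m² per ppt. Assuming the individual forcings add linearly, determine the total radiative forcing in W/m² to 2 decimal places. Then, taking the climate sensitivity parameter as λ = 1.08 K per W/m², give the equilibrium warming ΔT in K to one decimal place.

ΔF = 2.41 W/m²; ΔT = 2.6 K

CO₂: 5.35 × ln(429/286) = 5.35 × ln(1.50000) = 5.35 × 0.40547 = 2.1693 W/m².
N₂O: 0.120 × (√319 − √267) = 0.120 × (17.8606 − 16.3401) = 0.120 × 1.5205 = 0.1825 W/m².
CFC-11: ΔF = 0.00026 × (232 − 3) = 0.00026 × 229 = 0.0595 W/m².
Total ΔF = 2.1693 + 0.1825 + 0.0595 = 2.4113 W/m².
ΔT = λ ΔF = 1.08 × 2.41 = 2.6028 K.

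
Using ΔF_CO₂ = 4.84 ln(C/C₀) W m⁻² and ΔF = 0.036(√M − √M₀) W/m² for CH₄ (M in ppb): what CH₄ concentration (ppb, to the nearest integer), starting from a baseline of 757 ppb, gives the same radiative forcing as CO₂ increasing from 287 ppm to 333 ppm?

M ≈ 2256 ppb

CO₂ forcing: 4.84 × ln(333/287) = 4.84 × 0.148660 = 0.71951 W/m².
Set 0.036(√M − √757) = 0.71951: √M = 0.71951/0.036 + √757 = 19.9864 + 27.5136 = 47.5000.
M = (47.5000)² = 2256.25 ppb.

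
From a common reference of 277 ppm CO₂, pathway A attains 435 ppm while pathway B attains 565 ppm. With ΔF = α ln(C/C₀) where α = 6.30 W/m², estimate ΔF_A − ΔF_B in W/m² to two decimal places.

ΔF_A − ΔF_B = -1.65 W/m²

ΔF_A = 6.30 ln(435/277) = 6.30 × 0.45133 = 2.8434 W/m².
ΔF_B = 6.30 ln(565/277) = 6.30 × 0.71281 = 4.4907 W/m².
Difference: 2.8434 − 4.4907 = -1.6473 W/m².
(Equivalently, ΔF_A − ΔF_B = 6.30 ln(435/565) = 6.30 × -0.26148 = -1.6473 W/m².)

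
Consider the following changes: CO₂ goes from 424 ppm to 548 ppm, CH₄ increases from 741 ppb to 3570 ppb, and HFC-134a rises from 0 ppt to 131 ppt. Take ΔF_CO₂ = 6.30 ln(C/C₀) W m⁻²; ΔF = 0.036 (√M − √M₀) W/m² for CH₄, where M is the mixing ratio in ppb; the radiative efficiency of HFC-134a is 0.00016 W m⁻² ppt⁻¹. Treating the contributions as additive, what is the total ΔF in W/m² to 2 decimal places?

ΔF = 2.81 W/m²

CO₂: 6.30 × ln(548/424) = 6.30 × ln(1.29245) = 6.30 × 0.25654 = 1.6162 W/m².
CH₄: 0.036 × (√3570 − √741) = 0.036 × (59.7495 − 27.2213) = 0.036 × 32.5282 = 1.1710 W/m².
HFC-134a: ΔF = 0.00016 × (131 − 0) = 0.00016 × 131 = 0.0210 W/m².
Total ΔF = 1.6162 + 1.1710 + 0.0210 = 2.8082 W/m².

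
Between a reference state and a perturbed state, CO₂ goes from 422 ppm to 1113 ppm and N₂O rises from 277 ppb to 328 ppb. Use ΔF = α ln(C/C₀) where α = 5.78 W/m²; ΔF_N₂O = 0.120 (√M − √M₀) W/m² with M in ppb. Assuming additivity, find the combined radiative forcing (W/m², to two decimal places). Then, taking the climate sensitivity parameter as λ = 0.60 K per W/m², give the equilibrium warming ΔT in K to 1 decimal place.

ΔF = 5.78 W/m²; ΔT = 3.5 K

CO₂: 5.78 × ln(1113/422) = 5.78 × ln(2.63744) = 5.78 × 0.96981 = 5.6055 W/m².
N₂O: 0.120 × (√328 − √277) = 0.120 × (18.1108 − 16.6433) = 0.120 × 1.4675 = 0.1761 W/m².
Total ΔF = 5.6055 + 0.1761 = 5.7816 W/m².
ΔT = λ ΔF = 0.60 × 5.78 = 3.4680 K.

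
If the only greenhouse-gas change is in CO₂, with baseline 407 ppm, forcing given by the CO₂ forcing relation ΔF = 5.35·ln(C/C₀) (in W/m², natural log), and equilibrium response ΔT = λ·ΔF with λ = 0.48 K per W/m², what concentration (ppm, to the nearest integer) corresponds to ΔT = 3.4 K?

Required forcing: ΔF = ΔT/λ = 3.4/0.48 = 7.0833 W/m².
Then ln(C/407) = ΔF/5.35 = 7.0833/5.35 = 1.32398.
So C = 407 × e^1.32398 = 407 × 3.75835 = 1529.65 ppm.

C ≈ 1530 ppm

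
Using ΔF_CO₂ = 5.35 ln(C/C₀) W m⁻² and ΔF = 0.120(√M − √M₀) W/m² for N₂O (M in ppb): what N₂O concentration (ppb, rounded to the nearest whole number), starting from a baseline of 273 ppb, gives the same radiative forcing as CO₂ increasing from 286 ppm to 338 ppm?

M ≈ 575 ppb

CO₂ forcing: 5.35 × ln(338/286) = 5.35 × 0.167054 = 0.89374 W/m².
Set 0.120(√M − √273) = 0.89374: √M = 0.89374/0.120 + √273 = 7.4478 + 16.5227 = 23.9705.
M = (23.9705)² = 574.58 ppb.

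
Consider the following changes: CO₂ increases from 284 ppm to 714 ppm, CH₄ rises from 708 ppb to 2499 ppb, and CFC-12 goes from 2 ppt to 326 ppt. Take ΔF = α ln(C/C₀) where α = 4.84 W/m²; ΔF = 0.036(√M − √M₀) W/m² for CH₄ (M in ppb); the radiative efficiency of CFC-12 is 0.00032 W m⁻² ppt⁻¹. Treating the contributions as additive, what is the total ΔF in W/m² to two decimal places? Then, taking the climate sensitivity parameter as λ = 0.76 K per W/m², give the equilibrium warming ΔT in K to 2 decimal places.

CO₂: 4.84 × ln(714/284) = 4.84 × ln(2.51408) = 4.84 × 0.92191 = 4.4620 W/m².
CH₄: 0.036 × (√2499 − √708) = 0.036 × (49.9900 − 26.6083) = 0.036 × 23.3817 = 0.8417 W/m².
CFC-12: ΔF = 0.00032 × (326 − 2) = 0.00032 × 324 = 0.1037 W/m².
Total ΔF = 4.4620 + 0.8417 + 0.1037 = 5.4074 W/m².
ΔT = λ ΔF = 0.76 × 5.41 = 4.1116 K.

ΔF = 5.41 W/m²; ΔT = 4.11 K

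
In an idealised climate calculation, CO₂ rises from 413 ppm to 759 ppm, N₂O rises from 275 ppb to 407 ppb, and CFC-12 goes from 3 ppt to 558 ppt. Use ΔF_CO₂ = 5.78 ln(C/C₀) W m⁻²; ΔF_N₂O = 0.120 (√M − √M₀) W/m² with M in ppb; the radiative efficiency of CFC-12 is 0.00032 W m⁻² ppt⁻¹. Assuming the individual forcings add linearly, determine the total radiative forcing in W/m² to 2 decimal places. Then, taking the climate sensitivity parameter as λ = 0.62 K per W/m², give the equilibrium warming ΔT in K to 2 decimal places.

CO₂: 5.78 × ln(759/413) = 5.78 × ln(1.83777) = 5.78 × 0.60855 = 3.5174 W/m².
N₂O: 0.120 × (√407 − √275) = 0.120 × (20.1742 − 16.5831) = 0.120 × 3.5911 = 0.4309 W/m².
CFC-12: ΔF = 0.00032 × (558 − 3) = 0.00032 × 555 = 0.1776 W/m².
Total ΔF = 3.5174 + 0.4309 + 0.1776 = 4.1259 W/m².
ΔT = λ ΔF = 0.62 × 4.13 = 2.5606 K.

ΔF = 4.13 W/m²; ΔT = 2.56 K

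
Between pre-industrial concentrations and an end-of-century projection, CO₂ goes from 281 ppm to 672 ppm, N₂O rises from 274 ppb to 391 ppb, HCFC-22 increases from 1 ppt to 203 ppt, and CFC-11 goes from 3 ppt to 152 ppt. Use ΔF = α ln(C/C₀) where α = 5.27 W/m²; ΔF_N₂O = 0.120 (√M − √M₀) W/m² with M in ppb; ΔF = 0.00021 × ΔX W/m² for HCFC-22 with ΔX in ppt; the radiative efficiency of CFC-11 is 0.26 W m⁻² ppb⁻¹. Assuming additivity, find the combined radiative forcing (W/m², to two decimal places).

CO₂: 5.27 × ln(672/281) = 5.27 × ln(2.39146) = 5.27 × 0.87190 = 4.5949 W/m².
N₂O: 0.120 × (√391 − √274) = 0.120 × (19.7737 − 16.5529) = 0.120 × 3.2208 = 0.3865 W/m².
HCFC-22: ΔF = 0.00021 × (203 − 1) = 0.00021 × 202 = 0.0424 W/m².
CFC-11: Δ = 152 − 3 = 149 ppt = 0.149 ppb; ΔF = 0.26 × 0.149 = 0.0387 W/m².
Total ΔF = 4.5949 + 0.3865 + 0.0424 + 0.0387 = 5.0625 W/m².

ΔF = 5.06 W/m²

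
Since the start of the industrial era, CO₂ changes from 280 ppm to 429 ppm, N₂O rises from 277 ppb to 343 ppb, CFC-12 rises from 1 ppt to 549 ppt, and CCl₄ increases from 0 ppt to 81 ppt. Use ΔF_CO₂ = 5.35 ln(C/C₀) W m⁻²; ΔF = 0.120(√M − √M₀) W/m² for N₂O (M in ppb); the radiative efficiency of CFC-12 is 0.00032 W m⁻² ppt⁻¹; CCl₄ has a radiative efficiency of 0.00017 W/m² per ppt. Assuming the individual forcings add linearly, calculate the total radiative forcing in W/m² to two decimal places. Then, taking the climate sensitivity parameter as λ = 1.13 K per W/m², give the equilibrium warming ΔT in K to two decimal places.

ΔF = 2.70 W/m²; ΔT = 3.05 K

CO₂: 5.35 × ln(429/280) = 5.35 × ln(1.53214) = 5.35 × 0.42667 = 2.2827 W/m².
N₂O: 0.120 × (√343 − √277) = 0.120 × (18.5203 − 16.6433) = 0.120 × 1.8770 = 0.2252 W/m².
CFC-12: ΔF = 0.00032 × (549 − 1) = 0.00032 × 548 = 0.1754 W/m².
CCl₄: ΔF = 0.00017 × (81 − 0) = 0.00017 × 81 = 0.0138 W/m².
Total ΔF = 2.2827 + 0.2252 + 0.1754 + 0.0138 = 2.6971 W/m².
ΔT = λ ΔF = 1.13 × 2.70 = 3.0510 K.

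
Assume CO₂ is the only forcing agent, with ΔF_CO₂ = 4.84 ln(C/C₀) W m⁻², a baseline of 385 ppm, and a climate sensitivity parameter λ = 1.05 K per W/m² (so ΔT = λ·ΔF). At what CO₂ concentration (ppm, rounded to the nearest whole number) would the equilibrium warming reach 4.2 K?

Required forcing: ΔF = ΔT/λ = 4.2/1.05 = 4.0000 W/m².
Then ln(C/385) = ΔF/4.84 = 4.0000/4.84 = 0.82645.
So C = 385 × e^0.82645 = 385 × 2.28519 = 879.80 ppm.

C ≈ 880 ppm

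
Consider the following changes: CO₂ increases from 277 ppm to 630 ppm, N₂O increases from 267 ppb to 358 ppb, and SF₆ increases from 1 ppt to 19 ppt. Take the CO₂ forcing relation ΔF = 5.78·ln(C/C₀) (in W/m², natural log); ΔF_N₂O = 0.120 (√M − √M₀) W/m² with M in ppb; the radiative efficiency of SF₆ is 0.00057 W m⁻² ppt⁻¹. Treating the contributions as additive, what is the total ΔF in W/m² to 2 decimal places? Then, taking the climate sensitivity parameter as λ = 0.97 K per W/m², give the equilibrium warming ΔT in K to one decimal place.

CO₂: 5.78 × ln(630/277) = 5.78 × ln(2.27437) = 5.78 × 0.82170 = 4.7494 W/m².
N₂O: 0.120 × (√358 − √267) = 0.120 × (18.9209 − 16.3401) = 0.120 × 2.5808 = 0.3097 W/m².
SF₆: ΔF = 0.00057 × (19 − 1) = 0.00057 × 18 = 0.0103 W/m².
Total ΔF = 4.7494 + 0.3097 + 0.0103 = 5.0694 W/m².
ΔT = λ ΔF = 0.97 × 5.07 = 4.9179 K.

ΔF = 5.07 W/m²; ΔT = 4.9 K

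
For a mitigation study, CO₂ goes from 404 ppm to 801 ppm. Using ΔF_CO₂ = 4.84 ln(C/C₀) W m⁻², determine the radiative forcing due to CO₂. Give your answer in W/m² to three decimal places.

CO₂: 4.84 × ln(801/404) = 4.84 × ln(1.98267) = 4.84 × 0.68444 = 3.3127 W/m².

ΔF = 3.313 W/m²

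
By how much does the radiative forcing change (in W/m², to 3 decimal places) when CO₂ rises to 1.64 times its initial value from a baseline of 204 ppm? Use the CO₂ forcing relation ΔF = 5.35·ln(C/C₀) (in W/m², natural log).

ΔF = 2.647 W/m²

Because the forcing depends only on the ratio C/C₀, the initial concentration does not enter.
ΔF = 5.35 × ln(1.64) = 5.35 × 0.49470 = 2.6466 W/m².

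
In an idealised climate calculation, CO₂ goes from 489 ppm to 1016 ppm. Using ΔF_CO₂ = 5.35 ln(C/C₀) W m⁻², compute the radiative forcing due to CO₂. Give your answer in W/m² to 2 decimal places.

CO₂: 5.35 × ln(1016/489) = 5.35 × ln(2.07771) = 5.35 × 0.73127 = 3.9123 W/m².

ΔF = 3.91 W/m²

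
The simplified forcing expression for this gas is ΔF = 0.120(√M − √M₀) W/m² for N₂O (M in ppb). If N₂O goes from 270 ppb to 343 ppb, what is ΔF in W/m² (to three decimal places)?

N₂O: 0.120 × (√343 − √270) = 0.120 × (18.5203 − 16.4317) = 0.120 × 2.0886 = 0.2506 W/m².

ΔF = 0.251 W/m²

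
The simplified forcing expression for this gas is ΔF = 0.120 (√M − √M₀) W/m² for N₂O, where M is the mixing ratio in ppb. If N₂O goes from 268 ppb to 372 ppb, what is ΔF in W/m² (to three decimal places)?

ΔF = 0.350 W/m²

N₂O: 0.120 × (√372 − √268) = 0.120 × (19.2873 − 16.3707) = 0.120 × 2.9166 = 0.3500 W/m².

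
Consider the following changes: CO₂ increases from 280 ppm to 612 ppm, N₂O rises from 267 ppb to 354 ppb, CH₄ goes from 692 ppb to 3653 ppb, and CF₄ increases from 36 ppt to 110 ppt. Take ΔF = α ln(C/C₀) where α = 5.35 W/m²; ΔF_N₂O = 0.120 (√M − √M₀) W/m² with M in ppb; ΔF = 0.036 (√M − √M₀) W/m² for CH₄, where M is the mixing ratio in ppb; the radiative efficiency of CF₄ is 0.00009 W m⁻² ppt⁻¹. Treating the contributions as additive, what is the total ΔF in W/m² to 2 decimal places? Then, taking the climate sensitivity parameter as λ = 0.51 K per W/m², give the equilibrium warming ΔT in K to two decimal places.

ΔF = 5.72 W/m²; ΔT = 2.92 K

CO₂: 5.35 × ln(612/280) = 5.35 × ln(2.18571) = 5.35 × 0.78194 = 4.1834 W/m².
N₂O: 0.120 × (√354 − √267) = 0.120 × (18.8149 − 16.3401) = 0.120 × 2.4748 = 0.2970 W/m².
CH₄: 0.036 × (√3653 − √692) = 0.036 × (60.4401 − 26.3059) = 0.036 × 34.1342 = 1.2288 W/m².
CF₄: ΔF = 0.00009 × (110 − 36) = 0.00009 × 74 = 0.0067 W/m².
Total ΔF = 4.1834 + 0.2970 + 1.2288 + 0.0067 = 5.7159 W/m².
ΔT = λ ΔF = 0.51 × 5.72 = 2.9172 K.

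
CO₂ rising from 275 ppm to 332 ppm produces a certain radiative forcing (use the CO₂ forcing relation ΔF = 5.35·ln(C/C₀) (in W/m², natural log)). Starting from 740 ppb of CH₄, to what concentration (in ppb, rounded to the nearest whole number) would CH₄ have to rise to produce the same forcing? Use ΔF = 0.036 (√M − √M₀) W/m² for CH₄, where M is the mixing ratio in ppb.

CO₂ forcing: 5.35 × ln(332/275) = 5.35 × 0.188364 = 1.00775 W/m².
Set 0.036(√M − √740) = 1.00775: √M = 1.00775/0.036 + √740 = 27.9931 + 27.2029 = 55.1960.
M = (55.1960)² = 3046.60 ppb.

M ≈ 3047 ppb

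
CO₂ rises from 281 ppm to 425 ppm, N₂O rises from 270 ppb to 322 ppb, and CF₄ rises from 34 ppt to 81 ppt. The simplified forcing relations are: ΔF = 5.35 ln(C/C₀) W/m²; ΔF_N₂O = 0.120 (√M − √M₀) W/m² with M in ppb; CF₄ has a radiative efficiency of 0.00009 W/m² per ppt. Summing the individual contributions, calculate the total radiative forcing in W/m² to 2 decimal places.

ΔF = 2.40 W/m²

CO₂: 5.35 × ln(425/281) = 5.35 × ln(1.51246) = 5.35 × 0.41374 = 2.2135 W/m².
N₂O: 0.120 × (√322 − √270) = 0.120 × (17.9444 − 16.4317) = 0.120 × 1.5127 = 0.1815 W/m².
CF₄: ΔF = 0.00009 × (81 − 34) = 0.00009 × 47 = 0.0042 W/m².
Total ΔF = 2.2135 + 0.1815 + 0.0042 = 2.3992 W/m².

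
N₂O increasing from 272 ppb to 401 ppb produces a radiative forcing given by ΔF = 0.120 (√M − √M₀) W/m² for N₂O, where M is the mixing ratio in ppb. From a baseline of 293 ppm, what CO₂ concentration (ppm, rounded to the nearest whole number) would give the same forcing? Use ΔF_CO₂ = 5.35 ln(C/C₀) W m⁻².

N₂O forcing: 0.120 × (√401 − √272) = 0.120 × (20.0250 − 16.4924) = 0.120 × 3.5326 = 0.42391 W/m².
Set 5.35 ln(C/293) = 0.42391: ln(C/293) = 0.42391/5.35 = 0.07924, so C = 293 × e^0.07924 = 293 × 1.08246 = 317.16 ppm.

C ≈ 317 ppm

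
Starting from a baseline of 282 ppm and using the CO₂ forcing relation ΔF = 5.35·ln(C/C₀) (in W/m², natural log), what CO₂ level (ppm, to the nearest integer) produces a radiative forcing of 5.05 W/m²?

C ≈ 725 ppm

Set 5.35 ln(C/282) = 5.05, so ln(C/282) = 5.05/5.35 = 0.94393.
Then C/282 = e^0.94393 = 2.57006, giving C = 282 × 2.57006 = 724.76 ppm.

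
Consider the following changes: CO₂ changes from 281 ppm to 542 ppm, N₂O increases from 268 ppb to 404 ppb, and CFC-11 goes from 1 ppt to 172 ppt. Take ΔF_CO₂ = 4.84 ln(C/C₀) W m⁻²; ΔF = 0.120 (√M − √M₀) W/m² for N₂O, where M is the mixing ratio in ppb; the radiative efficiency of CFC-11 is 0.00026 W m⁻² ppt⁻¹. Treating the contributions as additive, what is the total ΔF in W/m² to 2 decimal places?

ΔF = 3.67 W/m²

CO₂: 4.84 × ln(542/281) = 4.84 × ln(1.92883) = 4.84 × 0.65691 = 3.1794 W/m².
N₂O: 0.120 × (√404 − √268) = 0.120 × (20.0998 − 16.3707) = 0.120 × 3.7291 = 0.4475 W/m².
CFC-11: ΔF = 0.00026 × (172 − 1) = 0.00026 × 171 = 0.0445 W/m².
Total ΔF = 3.1794 + 0.4475 + 0.0445 = 3.6714 W/m².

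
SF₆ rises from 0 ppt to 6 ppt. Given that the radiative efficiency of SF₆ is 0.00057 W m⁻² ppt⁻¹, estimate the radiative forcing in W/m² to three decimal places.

SF₆: ΔF = 0.00057 × (6 − 0) = 0.00057 × 6 = 0.0034 W/m².

ΔF = 0.003 W/m²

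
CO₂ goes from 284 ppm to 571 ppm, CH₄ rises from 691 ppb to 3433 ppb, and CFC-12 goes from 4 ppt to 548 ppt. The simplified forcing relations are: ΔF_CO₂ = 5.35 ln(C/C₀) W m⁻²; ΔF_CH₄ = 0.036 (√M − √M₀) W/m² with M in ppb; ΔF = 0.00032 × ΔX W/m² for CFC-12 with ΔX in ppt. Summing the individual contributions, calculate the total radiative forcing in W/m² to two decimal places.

CO₂: 5.35 × ln(571/284) = 5.35 × ln(2.01056) = 5.35 × 0.69841 = 3.7365 W/m².
CH₄: 0.036 × (√3433 − √691) = 0.036 × (58.5918 − 26.2869) = 0.036 × 32.3049 = 1.1630 W/m².
CFC-12: ΔF = 0.00032 × (548 − 4) = 0.00032 × 544 = 0.1741 W/m².
Total ΔF = 3.7365 + 1.1630 + 0.1741 = 5.0736 W/m².

ΔF = 5.07 W/m²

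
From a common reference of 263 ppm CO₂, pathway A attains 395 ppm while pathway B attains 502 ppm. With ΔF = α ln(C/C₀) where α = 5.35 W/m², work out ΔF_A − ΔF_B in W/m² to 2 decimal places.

ΔF_A − ΔF_B = -1.28 W/m²

ΔF_A = 5.35 ln(395/263) = 5.35 × 0.40673 = 2.1760 W/m².
ΔF_B = 5.35 ln(502/263) = 5.35 × 0.64645 = 3.4585 W/m².
Difference: 2.1760 − 3.4585 = -1.2825 W/m².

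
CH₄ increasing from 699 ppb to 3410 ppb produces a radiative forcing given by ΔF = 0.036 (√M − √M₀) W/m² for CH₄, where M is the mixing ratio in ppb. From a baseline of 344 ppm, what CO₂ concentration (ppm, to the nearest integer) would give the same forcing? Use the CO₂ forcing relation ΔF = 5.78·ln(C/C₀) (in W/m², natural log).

CH₄ forcing: 0.036 × (√3410 − √699) = 0.036 × (58.3952 − 26.4386) = 0.036 × 31.9566 = 1.15044 W/m².
Set 5.78 ln(C/344) = 1.15044: ln(C/344) = 1.15044/5.78 = 0.19904, so C = 344 × e^0.19904 = 344 × 1.22023 = 419.76 ppm.

C ≈ 420 ppm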